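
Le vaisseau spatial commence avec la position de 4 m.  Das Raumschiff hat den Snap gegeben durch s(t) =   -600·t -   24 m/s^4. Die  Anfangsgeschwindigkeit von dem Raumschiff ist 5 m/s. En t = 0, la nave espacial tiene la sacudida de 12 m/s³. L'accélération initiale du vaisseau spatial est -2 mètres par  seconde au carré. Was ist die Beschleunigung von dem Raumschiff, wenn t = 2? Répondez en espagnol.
Necesitamos integrar nuestra ecuación del snap s(t) = -600·t - 24 2 veces. La antiderivada del snap, con j(0) = 12, da la sacudida: j(t) = -300·t^2 - 24·t + 12. La antiderivada de la sacudida es la aceleración. Usando a(0) = -2, obtenemos a(t) = -100·t^3 - 12·t^2 + 12·t - 2. De la ecuación de la aceleración a(t) = -100·t^3 - 12·t^2 + 12·t - 2, sustituimos t = 2 para obtener a = -826.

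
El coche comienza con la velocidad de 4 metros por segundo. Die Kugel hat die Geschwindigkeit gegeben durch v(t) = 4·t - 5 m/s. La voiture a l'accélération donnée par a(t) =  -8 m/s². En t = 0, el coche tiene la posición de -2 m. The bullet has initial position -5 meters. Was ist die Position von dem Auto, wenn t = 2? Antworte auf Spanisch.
Debemos encontrar la integral de nuestra ecuación de la aceleración a(t) = -8 2 veces. La integral de la aceleración, con v(0) = 4, da la velocidad: v(t) = 4 - 8·t. La integral de la velocidad, con x(0) = -2, da la posición: x(t) = -4·t^2 + 4·t - 2. Tenemos la posición x(t) = -4·t^2 + 4·t - 2. Sustituyendo t = 2: x(2) = -10.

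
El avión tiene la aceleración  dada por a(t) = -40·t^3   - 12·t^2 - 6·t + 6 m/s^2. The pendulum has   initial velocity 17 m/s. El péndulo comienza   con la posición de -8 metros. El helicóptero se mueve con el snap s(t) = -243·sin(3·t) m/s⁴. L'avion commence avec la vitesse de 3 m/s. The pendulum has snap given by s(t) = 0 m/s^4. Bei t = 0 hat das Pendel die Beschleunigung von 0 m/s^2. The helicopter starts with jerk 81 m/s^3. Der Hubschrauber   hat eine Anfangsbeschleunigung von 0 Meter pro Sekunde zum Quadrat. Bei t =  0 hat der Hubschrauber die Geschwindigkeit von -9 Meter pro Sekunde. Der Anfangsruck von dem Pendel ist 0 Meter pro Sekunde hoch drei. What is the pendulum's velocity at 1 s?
To find the answer, we compute 3 antiderivatives of s(t) = 0. Finding the integral of s(t) and using j(0) = 0: j(t) = 0. Finding the integral of j(t) and using a(0) = 0: a(t) = 0. Taking ∫a(t)dt and applying v(0) = 17, we find v(t) = 17. Using v(t) = 17 and substituting t = 1, we find v = 17.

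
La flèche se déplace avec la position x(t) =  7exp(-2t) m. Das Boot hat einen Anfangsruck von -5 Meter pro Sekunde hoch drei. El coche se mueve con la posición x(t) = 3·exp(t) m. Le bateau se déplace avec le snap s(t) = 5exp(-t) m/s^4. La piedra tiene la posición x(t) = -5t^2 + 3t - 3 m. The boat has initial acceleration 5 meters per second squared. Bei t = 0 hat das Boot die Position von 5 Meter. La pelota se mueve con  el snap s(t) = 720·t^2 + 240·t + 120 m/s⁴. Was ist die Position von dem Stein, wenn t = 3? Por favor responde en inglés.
We have position x(t) = -5·t^2 + 3·t - 3. Substituting t = 3: x(3) = -39.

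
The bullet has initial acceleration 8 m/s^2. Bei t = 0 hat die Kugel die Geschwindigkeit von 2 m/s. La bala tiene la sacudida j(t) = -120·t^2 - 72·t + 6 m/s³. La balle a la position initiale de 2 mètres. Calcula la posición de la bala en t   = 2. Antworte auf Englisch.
We need to integrate our jerk equation j(t) = -120·t^2 - 72·t + 6 3 times. Finding the integral of j(t) and using a(0) = 8: a(t) = -40·t^3 - 36·t^2 + 6·t + 8. Integrating acceleration and using the initial condition v(0) = 2, we get v(t) = -10·t^4 - 12·t^3 + 3·t^2 + 8·t + 2. Finding the antiderivative of v(t) and using x(0) = 2: x(t) = -2·t^5 - 3·t^4 + t^3 + 4·t^2 + 2·t + 2. We have position x(t) = -2·t^5 - 3·t^4 + t^3 + 4·t^2 + 2·t + 2. Substituting t = 2: x(2) = -82.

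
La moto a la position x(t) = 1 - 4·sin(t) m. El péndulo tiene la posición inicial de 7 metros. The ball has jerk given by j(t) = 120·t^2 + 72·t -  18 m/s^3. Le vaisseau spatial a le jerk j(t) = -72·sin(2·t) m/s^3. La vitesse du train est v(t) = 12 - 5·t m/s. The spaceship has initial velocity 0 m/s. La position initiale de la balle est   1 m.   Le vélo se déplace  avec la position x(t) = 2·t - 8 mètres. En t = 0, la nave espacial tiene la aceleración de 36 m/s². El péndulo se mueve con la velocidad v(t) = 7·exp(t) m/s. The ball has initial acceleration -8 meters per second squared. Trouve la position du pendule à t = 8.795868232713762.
Nous devons intégrer notre équation de la vitesse v(t) = 7·exp(t) 1 fois. L'intégrale de la vitesse est la position. En utilisant x(0) = 7, nous obtenons x(t) = 7·exp(t). En utilisant x(t) = 7·exp(t) et en substituant t = 8.795868232713762, nous trouvons x = 46248.2258298481.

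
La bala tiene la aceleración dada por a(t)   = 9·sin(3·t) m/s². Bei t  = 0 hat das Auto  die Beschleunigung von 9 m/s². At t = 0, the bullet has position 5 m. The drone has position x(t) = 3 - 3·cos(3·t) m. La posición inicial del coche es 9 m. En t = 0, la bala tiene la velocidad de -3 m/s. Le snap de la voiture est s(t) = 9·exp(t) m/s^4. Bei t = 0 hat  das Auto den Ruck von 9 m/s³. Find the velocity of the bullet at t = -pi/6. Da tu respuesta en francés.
Nous devons trouver l'intégrale de notre équation de l'accélération a(t) = 9·sin(3·t) 1 fois. En intégrant l'accélération et en utilisant la condition initiale v(0) = -3, nous obtenons v(t) = -3·cos(3·t). De l'équation de la vitesse v(t) = -3·cos(3·t), nous substituons t = -pi/6 pour obtenir v = 0.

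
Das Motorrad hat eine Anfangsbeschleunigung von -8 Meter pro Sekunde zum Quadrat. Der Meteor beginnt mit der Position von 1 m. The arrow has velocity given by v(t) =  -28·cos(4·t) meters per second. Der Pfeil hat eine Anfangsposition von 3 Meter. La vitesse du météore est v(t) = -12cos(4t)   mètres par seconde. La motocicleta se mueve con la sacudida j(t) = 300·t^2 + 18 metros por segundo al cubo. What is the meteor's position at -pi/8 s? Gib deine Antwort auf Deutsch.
Wir müssen unsere Gleichung für die Geschwindigkeit v(t) = -12·cos(4·t) 1-mal integrieren. Durch Integration von der Geschwindigkeit und Verwendung der Anfangsbedingung x(0) = 1, erhalten wir x(t) = 1 - 3·sin(4·t). Wir haben die Position x(t) = 1 - 3·sin(4·t). Durch Einsetzen von t = -pi/8: x(-pi/8) = 4.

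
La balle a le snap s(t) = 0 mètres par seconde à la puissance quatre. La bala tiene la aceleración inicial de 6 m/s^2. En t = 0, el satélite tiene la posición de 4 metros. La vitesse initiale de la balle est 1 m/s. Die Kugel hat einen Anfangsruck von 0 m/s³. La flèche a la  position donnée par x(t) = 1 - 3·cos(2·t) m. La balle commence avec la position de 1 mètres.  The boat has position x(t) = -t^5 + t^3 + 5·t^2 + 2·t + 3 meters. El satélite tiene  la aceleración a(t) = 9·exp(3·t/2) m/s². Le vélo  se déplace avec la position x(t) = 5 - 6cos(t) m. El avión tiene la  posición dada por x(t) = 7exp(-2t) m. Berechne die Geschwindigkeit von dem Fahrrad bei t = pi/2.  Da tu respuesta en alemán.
Wir müssen unsere Gleichung für die Position x(t) = 5 - 6·cos(t) 1-mal ableiten. Die Ableitung von der Position ergibt die Geschwindigkeit: v(t) = 6·sin(t). Mit v(t) = 6·sin(t) und Einsetzen von t = pi/2, finden wir v = 6.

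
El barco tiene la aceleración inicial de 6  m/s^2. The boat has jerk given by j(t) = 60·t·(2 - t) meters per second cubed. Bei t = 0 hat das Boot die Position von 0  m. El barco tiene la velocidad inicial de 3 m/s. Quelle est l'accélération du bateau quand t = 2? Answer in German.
Um dies zu lösen, müssen wir 1 Integral unserer Gleichung für den Ruck j(t) = 60·t·(2 - t) finden. Die Stammfunktion von dem Ruck ist die Beschleunigung. Mit a(0) = 6 erhalten wir a(t) = -20·t^3 + 60·t^2 + 6. Aus der Gleichung für die Beschleunigung a(t) = -20·t^3 + 60·t^2 + 6, setzen wir t = 2 ein und erhalten a = 86.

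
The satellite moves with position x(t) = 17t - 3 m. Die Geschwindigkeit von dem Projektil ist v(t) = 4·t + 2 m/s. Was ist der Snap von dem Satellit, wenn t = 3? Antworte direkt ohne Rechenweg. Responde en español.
La respuesta es 0.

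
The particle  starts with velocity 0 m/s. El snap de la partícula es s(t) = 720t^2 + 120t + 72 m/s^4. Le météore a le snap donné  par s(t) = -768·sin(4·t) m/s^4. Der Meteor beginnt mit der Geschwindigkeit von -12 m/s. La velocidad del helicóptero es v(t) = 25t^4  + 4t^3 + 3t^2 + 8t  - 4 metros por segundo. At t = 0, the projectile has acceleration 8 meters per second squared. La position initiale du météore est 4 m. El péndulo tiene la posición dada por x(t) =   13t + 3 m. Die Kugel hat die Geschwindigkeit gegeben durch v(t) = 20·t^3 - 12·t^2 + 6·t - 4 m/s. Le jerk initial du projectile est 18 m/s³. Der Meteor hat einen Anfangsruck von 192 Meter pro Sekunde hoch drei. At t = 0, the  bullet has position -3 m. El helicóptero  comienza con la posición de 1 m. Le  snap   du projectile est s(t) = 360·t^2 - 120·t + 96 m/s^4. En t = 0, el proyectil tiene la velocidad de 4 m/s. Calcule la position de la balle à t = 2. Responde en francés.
Nous devons intégrer notre équation de la vitesse v(t) = 20·t^3 - 12·t^2 + 6·t - 4 1 fois. En intégrant la vitesse et en utilisant la condition initiale x(0) = -3, nous obtenons x(t) = 5·t^4 - 4·t^3 + 3·t^2 - 4·t - 3. Nous avons la position x(t) = 5·t^4 - 4·t^3 + 3·t^2 - 4·t - 3. En substituant t = 2: x(2) = 49.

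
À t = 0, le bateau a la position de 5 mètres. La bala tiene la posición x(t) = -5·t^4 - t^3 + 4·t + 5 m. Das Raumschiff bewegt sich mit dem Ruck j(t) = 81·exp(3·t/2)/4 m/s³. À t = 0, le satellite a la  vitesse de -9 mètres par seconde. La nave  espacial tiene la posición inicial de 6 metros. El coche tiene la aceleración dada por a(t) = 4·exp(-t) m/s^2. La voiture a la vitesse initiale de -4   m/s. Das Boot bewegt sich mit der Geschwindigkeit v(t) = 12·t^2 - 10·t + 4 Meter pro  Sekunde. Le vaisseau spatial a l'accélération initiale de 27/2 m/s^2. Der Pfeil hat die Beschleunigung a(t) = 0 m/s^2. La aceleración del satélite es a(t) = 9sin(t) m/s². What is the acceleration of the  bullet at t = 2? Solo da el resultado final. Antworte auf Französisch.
L'accélération à t = 2 est a = -252.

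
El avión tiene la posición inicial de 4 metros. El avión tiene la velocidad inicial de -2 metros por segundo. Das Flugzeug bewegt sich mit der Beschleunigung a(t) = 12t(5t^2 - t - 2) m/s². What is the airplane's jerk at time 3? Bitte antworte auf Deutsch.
Um dies zu lösen, müssen wir 1 Ableitung unserer Gleichung für die Beschleunigung a(t) = 12·t·(5·t^2 - t - 2) nehmen. Mit d/dt von a(t) finden wir j(t) = 60·t^2 + 12·t·(10·t - 1) - 12·t - 24. Mit j(t) = 60·t^2 + 12·t·(10·t - 1) - 12·t - 24 und Einsetzen von t = 3, finden wir j = 1524.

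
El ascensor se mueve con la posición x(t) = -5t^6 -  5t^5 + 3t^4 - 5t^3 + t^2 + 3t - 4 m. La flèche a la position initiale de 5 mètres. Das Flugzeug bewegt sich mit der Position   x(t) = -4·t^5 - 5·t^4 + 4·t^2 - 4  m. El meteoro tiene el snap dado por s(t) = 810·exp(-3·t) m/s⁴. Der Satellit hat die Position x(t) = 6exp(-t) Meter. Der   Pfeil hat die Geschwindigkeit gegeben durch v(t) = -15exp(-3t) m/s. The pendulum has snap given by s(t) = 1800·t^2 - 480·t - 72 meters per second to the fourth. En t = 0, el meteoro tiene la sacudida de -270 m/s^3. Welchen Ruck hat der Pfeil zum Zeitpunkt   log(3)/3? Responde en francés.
Nous devons dériver notre équation de la vitesse v(t) = -15·exp(-3·t) 2 fois. La dérivée de la vitesse donne l'accélération: a(t) = 45·exp(-3·t). La dérivée de l'accélération donne le jerk: j(t) = -135·exp(-3·t). Nous avons le jerk j(t) = -135·exp(-3·t). En substituant t = log(3)/3: j(log(3)/3) = -45.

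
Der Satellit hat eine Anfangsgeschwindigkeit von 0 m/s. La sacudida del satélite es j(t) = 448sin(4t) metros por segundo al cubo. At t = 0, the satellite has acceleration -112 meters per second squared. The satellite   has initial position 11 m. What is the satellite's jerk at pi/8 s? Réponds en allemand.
Wir haben den Ruck j(t) = 448·sin(4·t). Durch Einsetzen von t = pi/8: j(pi/8) = 448.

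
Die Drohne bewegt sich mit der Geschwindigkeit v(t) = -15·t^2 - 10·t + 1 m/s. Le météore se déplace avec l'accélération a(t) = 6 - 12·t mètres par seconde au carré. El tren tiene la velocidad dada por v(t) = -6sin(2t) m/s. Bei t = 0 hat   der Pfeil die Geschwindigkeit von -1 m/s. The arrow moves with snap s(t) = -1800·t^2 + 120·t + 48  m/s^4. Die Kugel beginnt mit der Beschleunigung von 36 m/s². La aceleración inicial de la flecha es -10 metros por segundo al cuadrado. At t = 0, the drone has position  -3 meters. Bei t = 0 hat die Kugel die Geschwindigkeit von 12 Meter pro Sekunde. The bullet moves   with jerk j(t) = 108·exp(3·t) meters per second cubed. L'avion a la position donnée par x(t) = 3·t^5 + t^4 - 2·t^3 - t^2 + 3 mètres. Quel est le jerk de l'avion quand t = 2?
Pour résoudre ceci, nous devons prendre 3 dérivées de notre équation de la position x(t) = 3·t^5 + t^4 - 2·t^3 - t^2 + 3. La dérivée de la position donne la vitesse: v(t) = 15·t^4 + 4·t^3 - 6·t^2 - 2·t. En prenant d/dt de v(t), nous trouvons a(t) = 60·t^3 + 12·t^2 - 12·t - 2. En dérivant l'accélération, nous obtenons le jerk: j(t) = 180·t^2 + 24·t - 12. Nous avons le jerk j(t) = 180·t^2 + 24·t - 12. En substituant t = 2: j(2) = 756.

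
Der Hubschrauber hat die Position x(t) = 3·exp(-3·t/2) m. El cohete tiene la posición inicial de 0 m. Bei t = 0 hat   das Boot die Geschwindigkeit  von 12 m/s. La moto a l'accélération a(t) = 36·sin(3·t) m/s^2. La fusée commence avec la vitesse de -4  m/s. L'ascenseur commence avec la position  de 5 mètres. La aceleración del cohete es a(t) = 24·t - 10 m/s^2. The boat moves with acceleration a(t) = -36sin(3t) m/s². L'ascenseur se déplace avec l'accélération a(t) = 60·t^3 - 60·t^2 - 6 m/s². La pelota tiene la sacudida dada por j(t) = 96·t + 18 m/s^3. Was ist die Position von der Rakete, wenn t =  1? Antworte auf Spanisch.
Para resolver esto, necesitamos tomar 2 antiderivadas de nuestra ecuación de la aceleración a(t) = 24·t - 10. La antiderivada de la aceleración, con v(0) = -4, da la velocidad: v(t) = 12·t^2 - 10·t - 4. Tomando ∫v(t)dt y aplicando x(0) = 0, encontramos x(t) = 4·t^3 - 5·t^2 - 4·t. De la ecuación de la posición x(t) = 4·t^3 - 5·t^2 - 4·t, sustituimos t = 1 para obtener x = -5.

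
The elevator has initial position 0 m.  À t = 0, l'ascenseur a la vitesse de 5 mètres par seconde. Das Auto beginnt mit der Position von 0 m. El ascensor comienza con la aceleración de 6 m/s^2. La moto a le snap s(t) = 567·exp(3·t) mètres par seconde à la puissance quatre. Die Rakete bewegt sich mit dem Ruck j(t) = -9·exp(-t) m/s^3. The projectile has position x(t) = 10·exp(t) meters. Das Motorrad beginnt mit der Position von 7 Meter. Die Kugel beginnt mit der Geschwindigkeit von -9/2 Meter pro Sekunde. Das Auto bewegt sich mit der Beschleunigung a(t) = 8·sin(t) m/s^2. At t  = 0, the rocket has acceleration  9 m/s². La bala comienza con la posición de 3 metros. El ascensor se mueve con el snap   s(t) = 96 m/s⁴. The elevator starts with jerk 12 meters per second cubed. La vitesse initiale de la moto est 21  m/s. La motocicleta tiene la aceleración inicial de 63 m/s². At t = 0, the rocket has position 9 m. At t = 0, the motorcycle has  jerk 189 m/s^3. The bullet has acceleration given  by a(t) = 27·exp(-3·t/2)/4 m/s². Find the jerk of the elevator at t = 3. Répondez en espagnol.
Debemos encontrar la integral de nuestra ecuación del snap s(t) = 96 1 vez. La integral del snap es la sacudida. Usando j(0) = 12, obtenemos j(t) = 96·t + 12. De la ecuación de la sacudida j(t) = 96·t + 12, sustituimos t = 3 para obtener j = 300.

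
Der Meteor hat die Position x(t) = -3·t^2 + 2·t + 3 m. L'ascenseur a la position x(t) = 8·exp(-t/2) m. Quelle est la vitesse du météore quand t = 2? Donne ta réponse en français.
En partant de la position x(t) = -3·t^2 + 2·t + 3, nous prenons 1 dérivée. La dérivée de la position donne la vitesse: v(t) = 2 - 6·t. Nous avons la vitesse v(t) = 2 - 6·t. En substituant t = 2: v(2) = -10.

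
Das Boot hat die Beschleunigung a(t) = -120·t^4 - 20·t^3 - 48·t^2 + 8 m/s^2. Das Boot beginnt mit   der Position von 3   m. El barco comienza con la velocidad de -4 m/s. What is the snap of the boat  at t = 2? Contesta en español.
Para resolver esto, necesitamos tomar 2 derivadas de nuestra ecuación de la aceleración a(t) = -120·t^4 - 20·t^3 - 48·t^2 + 8. Derivando la aceleración, obtenemos la sacudida: j(t) = -480·t^3 - 60·t^2 - 96·t. Tomando d/dt de j(t), encontramos s(t) = -1440·t^2 - 120·t - 96. Tenemos el snap s(t) = -1440·t^2 - 120·t - 96. Sustituyendo t = 2: s(2) = -6096.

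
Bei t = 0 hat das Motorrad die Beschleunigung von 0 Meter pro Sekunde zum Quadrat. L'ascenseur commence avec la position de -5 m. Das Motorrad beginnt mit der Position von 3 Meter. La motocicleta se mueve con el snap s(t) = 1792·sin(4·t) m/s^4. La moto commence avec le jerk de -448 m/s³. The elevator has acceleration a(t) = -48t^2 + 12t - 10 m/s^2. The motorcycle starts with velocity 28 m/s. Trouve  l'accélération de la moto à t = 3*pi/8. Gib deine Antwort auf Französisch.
Pour résoudre ceci, nous devons prendre 2 primitives de notre équation du snap s(t) = 1792·sin(4·t). La primitive du snap, avec j(0) = -448, donne le jerk: j(t) = -448·cos(4·t). La primitive du jerk est l'accélération. En utilisant a(0) = 0, nous obtenons a(t) = -112·sin(4·t). Nous avons l'accélération a(t) = -112·sin(4·t). En substituant t = 3*pi/8: a(3*pi/8) = 112.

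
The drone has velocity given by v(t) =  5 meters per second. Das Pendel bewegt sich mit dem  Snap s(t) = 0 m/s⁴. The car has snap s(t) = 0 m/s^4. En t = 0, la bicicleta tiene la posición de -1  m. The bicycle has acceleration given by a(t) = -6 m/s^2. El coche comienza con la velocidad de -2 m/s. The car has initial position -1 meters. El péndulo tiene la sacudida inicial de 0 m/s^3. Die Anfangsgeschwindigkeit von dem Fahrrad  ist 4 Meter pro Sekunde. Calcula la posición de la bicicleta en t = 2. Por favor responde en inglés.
We must find the integral of our acceleration equation a(t) = -6 2 times. The integral of acceleration is velocity. Using v(0) = 4, we get v(t) = 4 - 6·t. Finding the integral of v(t) and using x(0) = -1: x(t) = -3·t^2 + 4·t - 1. From the given position equation x(t) = -3·t^2 + 4·t - 1, we substitute t = 2 to get x = -5.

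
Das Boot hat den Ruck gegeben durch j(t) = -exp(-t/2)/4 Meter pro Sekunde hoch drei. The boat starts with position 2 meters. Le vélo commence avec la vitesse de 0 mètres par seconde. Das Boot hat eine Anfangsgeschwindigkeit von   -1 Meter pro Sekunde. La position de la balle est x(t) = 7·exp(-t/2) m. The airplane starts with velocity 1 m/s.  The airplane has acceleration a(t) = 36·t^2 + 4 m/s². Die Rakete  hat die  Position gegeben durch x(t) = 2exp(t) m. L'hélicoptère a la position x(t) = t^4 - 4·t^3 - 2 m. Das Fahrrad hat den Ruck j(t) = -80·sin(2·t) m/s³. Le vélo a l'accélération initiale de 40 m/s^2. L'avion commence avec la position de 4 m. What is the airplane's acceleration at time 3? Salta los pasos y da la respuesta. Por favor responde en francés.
L'accélération à t = 3 est a = 328.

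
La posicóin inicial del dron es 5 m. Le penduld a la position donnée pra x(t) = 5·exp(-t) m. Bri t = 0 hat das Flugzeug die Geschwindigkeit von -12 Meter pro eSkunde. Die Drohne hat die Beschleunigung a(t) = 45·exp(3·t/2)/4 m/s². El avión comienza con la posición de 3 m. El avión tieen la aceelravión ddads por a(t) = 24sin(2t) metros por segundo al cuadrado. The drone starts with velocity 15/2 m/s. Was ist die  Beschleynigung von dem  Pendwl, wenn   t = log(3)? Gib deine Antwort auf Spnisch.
Partiendo de la posición x(t) = 5·exp(-t), tomamos 2 derivadas. Tomando d/dt de x(t), encontramos v(t) = -5·exp(-t). La derivada de la velocidad da la aceleración: a(t) = 5·exp(-t). Usando a(t) = 5·exp(-t) y sustituyendo t = log(3), encontramos a = 5/3.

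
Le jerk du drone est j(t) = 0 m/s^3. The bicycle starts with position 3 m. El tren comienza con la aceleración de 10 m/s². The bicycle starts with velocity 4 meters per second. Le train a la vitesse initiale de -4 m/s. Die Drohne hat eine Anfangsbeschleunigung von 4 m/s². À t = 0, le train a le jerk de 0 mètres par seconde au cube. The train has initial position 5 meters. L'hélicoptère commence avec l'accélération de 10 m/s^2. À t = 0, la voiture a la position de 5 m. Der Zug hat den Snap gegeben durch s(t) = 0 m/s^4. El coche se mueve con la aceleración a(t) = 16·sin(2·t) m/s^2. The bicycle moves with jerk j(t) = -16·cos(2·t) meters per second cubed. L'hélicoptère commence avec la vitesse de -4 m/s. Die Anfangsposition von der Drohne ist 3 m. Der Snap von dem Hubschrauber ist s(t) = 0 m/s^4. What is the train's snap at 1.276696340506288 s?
Using s(t) = 0 and substituting t = 1.276696340506288, we find s = 0.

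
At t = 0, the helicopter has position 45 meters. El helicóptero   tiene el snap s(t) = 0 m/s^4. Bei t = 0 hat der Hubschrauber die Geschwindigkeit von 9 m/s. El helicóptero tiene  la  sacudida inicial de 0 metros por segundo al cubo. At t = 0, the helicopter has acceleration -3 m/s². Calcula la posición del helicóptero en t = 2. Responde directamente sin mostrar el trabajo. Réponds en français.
La réponse est 57.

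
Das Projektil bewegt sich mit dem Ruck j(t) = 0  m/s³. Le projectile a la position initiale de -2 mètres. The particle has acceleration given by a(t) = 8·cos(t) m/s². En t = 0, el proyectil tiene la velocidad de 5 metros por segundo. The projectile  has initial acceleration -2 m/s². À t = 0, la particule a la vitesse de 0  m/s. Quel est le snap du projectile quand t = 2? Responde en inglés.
Starting from jerk j(t) = 0, we take 1 derivative. The derivative of jerk gives snap: s(t) = 0. Using s(t) = 0 and substituting t = 2, we find s = 0.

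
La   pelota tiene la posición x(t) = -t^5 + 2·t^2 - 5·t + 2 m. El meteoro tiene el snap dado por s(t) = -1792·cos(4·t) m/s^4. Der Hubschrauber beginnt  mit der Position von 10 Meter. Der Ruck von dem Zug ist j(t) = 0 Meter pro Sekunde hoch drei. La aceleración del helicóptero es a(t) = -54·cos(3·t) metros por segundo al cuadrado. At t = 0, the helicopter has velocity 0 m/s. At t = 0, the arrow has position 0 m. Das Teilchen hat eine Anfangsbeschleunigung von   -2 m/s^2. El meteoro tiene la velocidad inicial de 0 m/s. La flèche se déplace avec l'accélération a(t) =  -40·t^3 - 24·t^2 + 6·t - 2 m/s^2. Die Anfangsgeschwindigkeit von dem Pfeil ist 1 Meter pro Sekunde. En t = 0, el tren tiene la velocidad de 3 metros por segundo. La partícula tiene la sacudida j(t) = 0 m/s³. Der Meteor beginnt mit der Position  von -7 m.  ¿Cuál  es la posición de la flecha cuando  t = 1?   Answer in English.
We must find the integral of our acceleration equation a(t) = -40·t^3 - 24·t^2 + 6·t - 2 2 times. The integral of acceleration is velocity. Using v(0) = 1, we get v(t) = -10·t^4 - 8·t^3 + 3·t^2 - 2·t + 1. Finding the integral of v(t) and using x(0) = 0: x(t) = -2·t^5 - 2·t^4 + t^3 - t^2 + t. Using x(t) = -2·t^5 - 2·t^4 + t^3 - t^2 + t and substituting t = 1, we find x = -3.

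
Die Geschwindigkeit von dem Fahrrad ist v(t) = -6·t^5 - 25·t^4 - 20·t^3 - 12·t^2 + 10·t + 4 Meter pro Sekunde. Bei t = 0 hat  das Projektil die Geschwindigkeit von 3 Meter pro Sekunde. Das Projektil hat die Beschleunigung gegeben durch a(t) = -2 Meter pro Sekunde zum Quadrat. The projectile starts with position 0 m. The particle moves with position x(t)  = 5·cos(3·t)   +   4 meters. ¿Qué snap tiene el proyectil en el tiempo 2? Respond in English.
We must differentiate our acceleration equation a(t) = -2 2 times. Taking d/dt of a(t), we find j(t) = 0. The derivative of jerk gives snap: s(t) = 0. Using s(t) = 0 and substituting t = 2, we find s = 0.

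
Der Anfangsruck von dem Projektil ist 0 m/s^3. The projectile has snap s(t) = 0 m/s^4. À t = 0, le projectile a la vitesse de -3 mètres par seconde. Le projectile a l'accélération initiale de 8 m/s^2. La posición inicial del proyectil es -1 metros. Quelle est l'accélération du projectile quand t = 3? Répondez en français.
En partant du snap s(t) = 0, nous prenons 2 intégrales. La primitive du snap, avec j(0) = 0, donne le jerk: j(t) = 0. En intégrant le jerk et en utilisant la condition initiale a(0) = 8, nous obtenons a(t) = 8. De l'équation de l'accélération a(t) = 8, nous substituons t = 3 pour obtenir a = 8.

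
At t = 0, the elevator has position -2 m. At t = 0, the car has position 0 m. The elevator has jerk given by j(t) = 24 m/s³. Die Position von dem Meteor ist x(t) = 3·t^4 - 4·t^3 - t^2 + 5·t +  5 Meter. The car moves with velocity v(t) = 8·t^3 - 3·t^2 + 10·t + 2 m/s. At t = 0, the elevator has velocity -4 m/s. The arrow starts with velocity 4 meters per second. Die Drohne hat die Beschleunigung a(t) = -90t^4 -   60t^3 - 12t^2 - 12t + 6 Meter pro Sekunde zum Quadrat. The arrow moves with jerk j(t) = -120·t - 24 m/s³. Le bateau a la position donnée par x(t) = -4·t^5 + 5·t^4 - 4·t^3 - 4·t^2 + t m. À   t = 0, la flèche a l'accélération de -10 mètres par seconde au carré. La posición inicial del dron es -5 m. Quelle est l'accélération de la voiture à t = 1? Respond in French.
Nous devons dériver notre équation de la vitesse v(t) = 8·t^3 - 3·t^2 + 10·t + 2 1 fois. En dérivant la vitesse, nous obtenons l'accélération: a(t) = 24·t^2 - 6·t + 10. De l'équation de l'accélération a(t) = 24·t^2 - 6·t + 10, nous substituons t = 1 pour obtenir a = 28.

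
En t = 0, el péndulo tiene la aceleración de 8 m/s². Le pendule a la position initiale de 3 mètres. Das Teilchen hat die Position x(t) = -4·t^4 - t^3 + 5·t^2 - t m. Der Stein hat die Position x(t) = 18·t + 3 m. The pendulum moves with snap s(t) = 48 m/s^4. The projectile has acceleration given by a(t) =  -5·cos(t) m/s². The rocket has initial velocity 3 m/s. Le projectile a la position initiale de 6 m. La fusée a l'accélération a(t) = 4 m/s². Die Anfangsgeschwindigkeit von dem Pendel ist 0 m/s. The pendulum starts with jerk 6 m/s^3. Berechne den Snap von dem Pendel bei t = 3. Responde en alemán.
Aus der Gleichung für den Snap s(t) = 48, setzen wir t = 3 ein und erhalten s = 48.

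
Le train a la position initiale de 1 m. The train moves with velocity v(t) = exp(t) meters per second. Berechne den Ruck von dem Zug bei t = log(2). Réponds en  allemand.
Wir müssen unsere Gleichung für die Geschwindigkeit v(t) = exp(t) 2-mal ableiten. Mit d/dt von v(t) finden wir a(t) = exp(t). Die Ableitung von der Beschleunigung ergibt den Ruck: j(t) = exp(t). Wir haben den Ruck j(t) = exp(t). Durch Einsetzen von t = log(2): j(log(2)) = 2.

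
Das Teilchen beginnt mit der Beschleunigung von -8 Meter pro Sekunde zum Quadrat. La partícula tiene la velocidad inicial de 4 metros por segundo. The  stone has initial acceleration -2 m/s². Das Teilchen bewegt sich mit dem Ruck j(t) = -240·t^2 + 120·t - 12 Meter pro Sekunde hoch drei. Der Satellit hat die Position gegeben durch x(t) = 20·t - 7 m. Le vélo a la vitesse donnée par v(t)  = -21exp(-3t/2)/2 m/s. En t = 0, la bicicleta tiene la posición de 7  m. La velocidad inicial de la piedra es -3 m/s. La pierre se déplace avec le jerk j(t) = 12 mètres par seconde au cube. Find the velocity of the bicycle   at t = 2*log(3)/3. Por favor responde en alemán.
Wir haben die Geschwindigkeit v(t) = -21·exp(-3·t/2)/2. Durch Einsetzen von t = 2*log(3)/3: v(2*log(3)/3) = -7/2.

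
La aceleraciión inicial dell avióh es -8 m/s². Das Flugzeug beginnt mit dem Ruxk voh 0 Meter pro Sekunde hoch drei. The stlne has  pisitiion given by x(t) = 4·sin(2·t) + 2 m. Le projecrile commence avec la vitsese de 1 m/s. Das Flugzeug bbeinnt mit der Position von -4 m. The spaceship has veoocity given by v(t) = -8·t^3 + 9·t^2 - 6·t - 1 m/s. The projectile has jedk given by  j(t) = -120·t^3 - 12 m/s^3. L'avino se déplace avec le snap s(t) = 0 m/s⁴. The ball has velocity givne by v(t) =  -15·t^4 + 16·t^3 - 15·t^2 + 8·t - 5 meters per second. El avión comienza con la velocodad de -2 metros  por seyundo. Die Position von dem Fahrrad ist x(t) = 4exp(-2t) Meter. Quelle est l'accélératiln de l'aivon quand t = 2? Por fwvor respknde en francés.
Nous devons trouver la primitive de notre équation du snap s(t) = 0 2 fois. En intégrant le snap et en utilisant la condition initiale j(0) = 0, nous obtenons j(t) = 0. La primitive du jerk, avec a(0) = -8, donne l'accélération: a(t) = -8. Nous avons l'accélération a(t) = -8. En substituant t = 2: a(2) = -8.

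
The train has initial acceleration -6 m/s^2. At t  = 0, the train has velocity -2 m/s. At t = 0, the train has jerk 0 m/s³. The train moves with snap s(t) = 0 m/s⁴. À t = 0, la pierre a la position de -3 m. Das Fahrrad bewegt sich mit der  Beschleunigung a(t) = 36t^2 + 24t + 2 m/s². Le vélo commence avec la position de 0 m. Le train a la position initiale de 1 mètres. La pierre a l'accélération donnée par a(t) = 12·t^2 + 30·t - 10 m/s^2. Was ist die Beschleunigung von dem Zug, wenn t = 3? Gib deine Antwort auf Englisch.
Starting from snap s(t) = 0, we take 2 antiderivatives. The integral of snap, with j(0) = 0, gives jerk: j(t) = 0. Taking ∫j(t)dt and applying a(0) = -6, we find a(t) = -6. From the given acceleration equation a(t) = -6, we substitute t = 3 to get a = -6.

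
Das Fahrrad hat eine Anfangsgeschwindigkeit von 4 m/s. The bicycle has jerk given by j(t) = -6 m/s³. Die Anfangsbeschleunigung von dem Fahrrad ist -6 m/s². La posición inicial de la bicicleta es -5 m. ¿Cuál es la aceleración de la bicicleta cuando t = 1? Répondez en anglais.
Starting from jerk j(t) = -6, we take 1 antiderivative. Finding the antiderivative of j(t) and using a(0) = -6: a(t) = -6·t - 6. We have acceleration a(t) = -6·t - 6. Substituting t = 1: a(1) = -12.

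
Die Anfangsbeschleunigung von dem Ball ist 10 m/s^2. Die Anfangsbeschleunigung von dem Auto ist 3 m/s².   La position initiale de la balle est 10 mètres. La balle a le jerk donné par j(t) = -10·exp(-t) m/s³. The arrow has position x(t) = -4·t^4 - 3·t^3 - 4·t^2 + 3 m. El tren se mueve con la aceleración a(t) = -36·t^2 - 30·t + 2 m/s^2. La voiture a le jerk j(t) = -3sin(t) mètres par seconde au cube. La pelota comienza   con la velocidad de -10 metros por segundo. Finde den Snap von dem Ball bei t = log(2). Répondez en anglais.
To solve this, we need to take 1 derivative of our jerk equation j(t) = -10·exp(-t). The derivative of jerk gives snap: s(t) = 10·exp(-t). From the given snap equation s(t) = 10·exp(-t), we substitute t = log(2) to get s = 5.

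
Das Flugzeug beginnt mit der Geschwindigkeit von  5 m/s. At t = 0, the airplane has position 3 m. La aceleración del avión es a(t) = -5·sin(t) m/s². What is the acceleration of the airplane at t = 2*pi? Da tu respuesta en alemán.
Aus der Gleichung für die Beschleunigung a(t) = -5·sin(t), setzen wir t = 2*pi ein und erhalten a = 0.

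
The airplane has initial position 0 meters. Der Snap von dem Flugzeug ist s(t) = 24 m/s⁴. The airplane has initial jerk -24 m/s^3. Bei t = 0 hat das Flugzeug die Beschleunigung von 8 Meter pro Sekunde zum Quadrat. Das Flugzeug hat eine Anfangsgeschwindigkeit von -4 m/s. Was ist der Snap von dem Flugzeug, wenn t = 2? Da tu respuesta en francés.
Nous avons le snap s(t) = 24. En substituant t = 2: s(2) = 24.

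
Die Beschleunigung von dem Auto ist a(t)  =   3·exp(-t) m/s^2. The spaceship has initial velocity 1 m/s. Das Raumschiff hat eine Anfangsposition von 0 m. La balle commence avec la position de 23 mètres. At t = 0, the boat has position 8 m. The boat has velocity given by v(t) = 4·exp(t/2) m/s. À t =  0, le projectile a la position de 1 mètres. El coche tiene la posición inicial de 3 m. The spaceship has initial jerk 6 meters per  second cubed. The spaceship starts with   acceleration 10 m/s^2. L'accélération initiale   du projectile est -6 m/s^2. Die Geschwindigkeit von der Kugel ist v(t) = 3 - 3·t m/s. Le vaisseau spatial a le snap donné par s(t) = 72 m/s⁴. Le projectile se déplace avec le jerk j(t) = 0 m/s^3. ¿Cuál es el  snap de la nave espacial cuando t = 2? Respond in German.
Mit s(t) = 72 und Einsetzen von t = 2, finden wir s = 72.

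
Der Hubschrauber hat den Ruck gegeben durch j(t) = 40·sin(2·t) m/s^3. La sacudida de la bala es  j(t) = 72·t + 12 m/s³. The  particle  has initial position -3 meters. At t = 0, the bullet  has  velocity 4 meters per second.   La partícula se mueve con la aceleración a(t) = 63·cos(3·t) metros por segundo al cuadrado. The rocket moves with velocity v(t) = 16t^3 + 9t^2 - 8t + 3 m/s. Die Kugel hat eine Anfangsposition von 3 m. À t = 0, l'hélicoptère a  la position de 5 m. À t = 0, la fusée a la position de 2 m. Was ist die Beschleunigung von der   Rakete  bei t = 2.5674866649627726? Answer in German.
Wir müssen unsere Gleichung für die Geschwindigkeit v(t) = 16·t^3 + 9·t^2 - 8·t + 3 1-mal ableiten. Die Ableitung von der Geschwindigkeit ergibt die Beschleunigung: a(t) = 48·t^2 + 18·t - 8. Aus der Gleichung für die Beschleunigung a(t) = 48·t^2 + 18·t - 8, setzen wir t = 2.5674866649627726 ein und erhalten a = 354.630173157890.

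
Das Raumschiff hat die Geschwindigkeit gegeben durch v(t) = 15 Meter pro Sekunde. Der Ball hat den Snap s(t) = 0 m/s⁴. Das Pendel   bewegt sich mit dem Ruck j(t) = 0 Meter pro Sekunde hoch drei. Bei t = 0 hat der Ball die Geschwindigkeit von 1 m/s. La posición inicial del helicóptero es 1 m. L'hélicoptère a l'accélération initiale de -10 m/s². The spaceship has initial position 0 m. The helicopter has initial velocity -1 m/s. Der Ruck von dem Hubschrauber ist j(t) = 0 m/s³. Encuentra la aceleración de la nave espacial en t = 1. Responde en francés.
Nous devons dériver notre équation de la vitesse v(t) = 15 1 fois. La dérivée de la vitesse donne l'accélération: a(t) = 0. Nous avons l'accélération a(t) = 0. En substituant t = 1: a(1) = 0.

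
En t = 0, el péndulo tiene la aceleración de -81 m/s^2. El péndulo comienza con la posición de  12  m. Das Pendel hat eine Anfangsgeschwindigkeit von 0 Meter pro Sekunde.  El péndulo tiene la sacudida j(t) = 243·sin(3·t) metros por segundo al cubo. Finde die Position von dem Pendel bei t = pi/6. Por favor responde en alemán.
Ausgehend von dem Ruck j(t) = 243·sin(3·t), nehmen wir 3 Stammfunktionen. Das Integral von dem Ruck ist die Beschleunigung. Mit a(0) = -81 erhalten wir a(t) = -81·cos(3·t). Die Stammfunktion von der Beschleunigung, mit v(0) = 0, ergibt die Geschwindigkeit: v(t) = -27·sin(3·t). Mit ∫v(t)dt und Anwendung von x(0) = 12, finden wir x(t) = 9·cos(3·t) + 3. Mit x(t) = 9·cos(3·t) + 3 und Einsetzen von t = pi/6, finden wir x = 3.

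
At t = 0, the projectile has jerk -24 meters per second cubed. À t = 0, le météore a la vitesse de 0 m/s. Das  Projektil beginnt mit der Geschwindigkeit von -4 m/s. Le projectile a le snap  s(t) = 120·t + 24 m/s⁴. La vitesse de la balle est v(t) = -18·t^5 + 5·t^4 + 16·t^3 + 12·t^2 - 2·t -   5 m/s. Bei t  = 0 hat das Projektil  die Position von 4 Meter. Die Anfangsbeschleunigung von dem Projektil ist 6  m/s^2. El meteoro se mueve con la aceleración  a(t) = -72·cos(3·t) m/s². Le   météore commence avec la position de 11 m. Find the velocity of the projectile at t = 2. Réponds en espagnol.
Debemos encontrar la antiderivada de nuestra ecuación del snap s(t) = 120·t + 24 3 veces. La integral del snap es la sacudida. Usando j(0) = -24, obtenemos j(t) = 60·t^2 + 24·t - 24. La integral de la sacudida, con a(0) = 6, da la aceleración: a(t) = 20·t^3 + 12·t^2 - 24·t + 6. La integral de la aceleración es la velocidad. Usando v(0) = -4, obtenemos v(t) = 5·t^4 + 4·t^3 - 12·t^2 + 6·t - 4. Usando v(t) = 5·t^4 + 4·t^3 - 12·t^2 + 6·t - 4 y sustituyendo t = 2, encontramos v = 72.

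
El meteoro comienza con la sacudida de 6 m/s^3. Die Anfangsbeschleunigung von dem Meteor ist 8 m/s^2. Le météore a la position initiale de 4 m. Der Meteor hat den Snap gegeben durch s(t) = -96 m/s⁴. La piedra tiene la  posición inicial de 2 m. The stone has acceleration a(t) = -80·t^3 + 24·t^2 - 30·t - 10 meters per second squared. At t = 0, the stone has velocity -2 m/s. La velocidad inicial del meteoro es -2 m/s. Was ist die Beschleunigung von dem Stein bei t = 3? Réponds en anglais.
Using a(t) = -80·t^3 + 24·t^2 - 30·t - 10 and substituting t = 3, we find a = -2044.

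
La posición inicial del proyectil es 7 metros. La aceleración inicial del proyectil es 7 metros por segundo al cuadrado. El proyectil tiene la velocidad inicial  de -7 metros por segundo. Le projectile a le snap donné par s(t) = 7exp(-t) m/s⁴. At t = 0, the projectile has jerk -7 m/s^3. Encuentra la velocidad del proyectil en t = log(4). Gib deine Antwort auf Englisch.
To solve this, we need to take 3 integrals of our snap equation s(t) = 7·exp(-t). Finding the integral of s(t) and using j(0) = -7: j(t) = -7·exp(-t). Taking ∫j(t)dt and applying a(0) = 7, we find a(t) = 7·exp(-t). The antiderivative of acceleration, with v(0) = -7, gives velocity: v(t) = -7·exp(-t). Using v(t) = -7·exp(-t) and substituting t = log(4), we find v = -7/4.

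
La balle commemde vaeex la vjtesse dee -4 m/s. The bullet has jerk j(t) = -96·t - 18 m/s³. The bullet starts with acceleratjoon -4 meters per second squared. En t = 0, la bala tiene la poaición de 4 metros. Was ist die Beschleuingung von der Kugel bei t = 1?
Wir müssen das Integral unserer Gleichung für den Ruck j(t) = -96·t - 18 1-mal finden. Die Stammfunktion von dem Ruck ist die Beschleunigung. Mit a(0) = -4 erhalten wir a(t) = -48·t^2 - 18·t - 4. Wir haben die Beschleunigung a(t) = -48·t^2 - 18·t - 4. Durch Einsetzen von t = 1: a(1) = -70.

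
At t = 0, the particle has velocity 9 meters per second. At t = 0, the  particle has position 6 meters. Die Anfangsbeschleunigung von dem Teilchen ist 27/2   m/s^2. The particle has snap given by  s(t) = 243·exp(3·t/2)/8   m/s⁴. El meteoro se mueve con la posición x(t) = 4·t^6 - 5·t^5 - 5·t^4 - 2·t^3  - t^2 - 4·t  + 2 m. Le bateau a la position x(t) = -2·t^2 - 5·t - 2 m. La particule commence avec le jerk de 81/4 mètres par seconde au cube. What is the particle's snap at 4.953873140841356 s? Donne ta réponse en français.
Nous avons le snap s(t) = 243·exp(3·t/2)/8. En substituant t = 4.953873140841356: s(4.953873140841356) = 51247.8842346812.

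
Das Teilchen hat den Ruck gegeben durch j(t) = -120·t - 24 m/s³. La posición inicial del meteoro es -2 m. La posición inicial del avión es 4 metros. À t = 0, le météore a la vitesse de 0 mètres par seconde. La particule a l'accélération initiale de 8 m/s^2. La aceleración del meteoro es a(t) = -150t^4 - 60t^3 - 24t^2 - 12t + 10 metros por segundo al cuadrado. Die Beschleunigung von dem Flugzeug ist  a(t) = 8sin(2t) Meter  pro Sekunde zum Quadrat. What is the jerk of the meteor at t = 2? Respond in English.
Starting from acceleration a(t) = -150·t^4 - 60·t^3 - 24·t^2 - 12·t + 10, we take 1 derivative. Differentiating acceleration, we get jerk: j(t) = -600·t^3 - 180·t^2 - 48·t - 12. Using j(t) = -600·t^3 - 180·t^2 - 48·t - 12 and substituting t = 2, we find j = -5628.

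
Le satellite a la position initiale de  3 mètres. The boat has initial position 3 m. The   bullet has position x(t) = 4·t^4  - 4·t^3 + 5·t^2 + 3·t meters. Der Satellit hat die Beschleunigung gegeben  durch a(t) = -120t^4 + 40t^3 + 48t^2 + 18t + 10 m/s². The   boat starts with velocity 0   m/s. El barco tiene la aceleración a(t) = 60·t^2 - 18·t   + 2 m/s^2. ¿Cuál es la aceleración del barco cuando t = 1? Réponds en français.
De l'équation de l'accélération a(t) = 60·t^2 - 18·t + 2, nous substituons t = 1 pour obtenir a = 44.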